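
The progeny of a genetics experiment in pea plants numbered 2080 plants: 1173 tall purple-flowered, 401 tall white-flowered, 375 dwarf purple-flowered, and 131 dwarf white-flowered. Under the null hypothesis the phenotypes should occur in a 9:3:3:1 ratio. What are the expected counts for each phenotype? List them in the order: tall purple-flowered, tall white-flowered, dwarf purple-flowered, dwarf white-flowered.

Under the 9:3:3:1 hypothesis (Σ ratio = 16, N = 2080):
  tall purple-flowered: 2080 × 9/16 = 1170
  tall white-flowered: 2080 × 3/16 = 390
  dwarf purple-flowered: 2080 × 3/16 = 390
  dwarf white-flowered: 2080 × 1/16 = 130

1170, 390, 390, 130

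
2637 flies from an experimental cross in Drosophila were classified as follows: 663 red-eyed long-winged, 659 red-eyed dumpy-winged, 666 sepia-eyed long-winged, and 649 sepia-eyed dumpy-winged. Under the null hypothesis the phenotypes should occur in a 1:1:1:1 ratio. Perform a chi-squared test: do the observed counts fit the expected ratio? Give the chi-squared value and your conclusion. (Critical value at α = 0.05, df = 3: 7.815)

Total ratio parts = 4. Expected numbers out of 2637:
  red-eyed long-winged: 2637 × 1/4 = 659.25
  red-eyed dumpy-winged: 2637 × 1/4 = 659.25
  sepia-eyed long-winged: 2637 × 1/4 = 659.25
  sepia-eyed dumpy-winged: 2637 × 1/4 = 659.25
χ² = Σ (O − E)² / E
  red-eyed long-winged: (663 − 659.25)² / 659.25 = 0.0213
  red-eyed dumpy-winged: (659 − 659.25)² / 659.25 = 0.0001
  sepia-eyed long-winged: (666 − 659.25)² / 659.25 = 0.0691
  sepia-eyed dumpy-winged: (649 − 659.25)² / 659.25 = 0.1594
χ² = 0.0213 + 0.0001 + 0.0691 + 0.1594 = 0.2499 ≈ 0.250
Degrees of freedom = 4 − 1 = 3; critical value at α = 0.05 is 7.815.
Since 0.250 < 7.815, we fail to reject the null hypothesis — the data are consistent with the 1:1:1:1 ratio.

0.250; consistent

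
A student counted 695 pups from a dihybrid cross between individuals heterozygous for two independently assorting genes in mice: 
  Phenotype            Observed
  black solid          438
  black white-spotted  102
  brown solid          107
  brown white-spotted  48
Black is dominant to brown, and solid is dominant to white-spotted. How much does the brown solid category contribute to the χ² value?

A dihybrid F₂ with independent assortment and complete dominance at both loci gives a 9:3:3:1 phenotypic ratio.
The 9:3:3:1 ratio has 16 parts, so with N = 695 the expected counts are:
  black solid: 695 × 9/16 = 390.9375
  black white-spotted: 695 × 3/16 = 130.3125
  brown solid: 695 × 3/16 = 130.3125
  brown white-spotted: 695 × 1/16 = 43.4375
Contribution of brown solid: (107 − 130.3125)² / 130.3125 = 4.1705

4.171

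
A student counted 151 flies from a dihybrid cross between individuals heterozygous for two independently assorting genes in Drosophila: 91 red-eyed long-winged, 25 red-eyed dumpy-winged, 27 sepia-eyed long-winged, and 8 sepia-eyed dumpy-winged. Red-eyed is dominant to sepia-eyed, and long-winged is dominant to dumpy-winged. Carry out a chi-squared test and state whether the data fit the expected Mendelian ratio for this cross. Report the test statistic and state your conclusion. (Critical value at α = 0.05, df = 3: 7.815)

1.100; consistent

A dihybrid F₂ with independent assortment and complete dominance at both loci gives a 9:3:3:1 phenotypic ratio.
Under the 9:3:3:1 hypothesis (Σ ratio = 16, N = 151):
  red-eyed long-winged: 151 × 9/16 = 84.9375
  red-eyed dumpy-winged: 151 × 3/16 = 28.3125
  sepia-eyed long-winged: 151 × 3/16 = 28.3125
  sepia-eyed dumpy-winged: 151 × 1/16 = 9.4375
χ² = Σ (O − E)² / E
  red-eyed long-winged: (91 − 84.9375)² / 84.9375 = 0.4327
  red-eyed dumpy-winged: (25 − 28.3125)² / 28.3125 = 0.3876
  sepia-eyed long-winged: (27 − 28.3125)² / 28.3125 = 0.0608
  sepia-eyed dumpy-winged: (8 − 9.4375)² / 9.4375 = 0.2190
χ² = 0.4327 + 0.3876 + 0.0608 + 0.2190 = 1.1001 ≈ 1.100
Degrees of freedom = 4 − 1 = 3; critical value at α = 0.05 is 7.815.
Since 1.100 < 7.815, we fail to reject the null hypothesis — the data are consistent with the 9:3:3:1 ratio.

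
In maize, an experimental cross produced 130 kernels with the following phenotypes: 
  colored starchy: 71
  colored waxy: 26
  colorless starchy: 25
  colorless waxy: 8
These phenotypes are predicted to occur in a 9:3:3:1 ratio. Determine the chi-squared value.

0.188

The 9:3:3:1 ratio has 16 parts, so with N = 130 the expected counts are:
  colored starchy: 130 × 9/16 = 73.125
  colored waxy: 130 × 3/16 = 24.375
  colorless starchy: 130 × 3/16 = 24.375
  colorless waxy: 130 × 1/16 = 8.125
χ² = Σ (O − E)² / E
  colored starchy: (71 − 73.125)² / 73.125 = 0.0618
  colored waxy: (26 − 24.375)² / 24.375 = 0.1083
  colorless starchy: (25 − 24.375)² / 24.375 = 0.0160
  colorless waxy: (8 − 8.125)² / 8.125 = 0.0019
χ² = 0.0618 + 0.1083 + 0.0160 + 0.0019 = 0.188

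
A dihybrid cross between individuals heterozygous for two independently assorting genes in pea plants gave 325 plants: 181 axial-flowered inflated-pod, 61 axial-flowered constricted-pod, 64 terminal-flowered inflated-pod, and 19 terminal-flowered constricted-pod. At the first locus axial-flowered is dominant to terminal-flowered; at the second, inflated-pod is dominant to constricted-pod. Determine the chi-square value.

0.257

A dihybrid F₂ with independent assortment and complete dominance at both loci gives a 9:3:3:1 phenotypic ratio.
Expected counts for N = 325 under a 9:3:3:1 ratio (total parts = 16):
  axial-flowered inflated-pod: 325 × 9/16 = 182.8125
  axial-flowered constricted-pod: 325 × 3/16 = 60.9375
  terminal-flowered inflated-pod: 325 × 3/16 = 60.9375
  terminal-flowered constricted-pod: 325 × 1/16 = 20.3125
χ² = Σ (O − E)² / E
  axial-flowered inflated-pod: (181 − 182.8125)² / 182.8125 = 0.0180
  axial-flowered constricted-pod: (61 − 60.9375)² / 60.9375 = 0.0001
  terminal-flowered inflated-pod: (64 − 60.9375)² / 60.9375 = 0.1539
  terminal-flowered constricted-pod: (19 − 20.3125)² / 20.3125 = 0.0848
χ² = 0.0180 + 0.0001 + 0.1539 + 0.0848 = 0.2568 ≈ 0.257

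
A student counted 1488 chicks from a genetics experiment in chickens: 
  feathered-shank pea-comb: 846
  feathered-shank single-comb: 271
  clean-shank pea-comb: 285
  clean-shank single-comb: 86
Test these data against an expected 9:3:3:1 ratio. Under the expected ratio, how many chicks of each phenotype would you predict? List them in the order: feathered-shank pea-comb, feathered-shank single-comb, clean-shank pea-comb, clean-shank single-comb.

Expected counts for N = 1488 under a 9:3:3:1 ratio (total parts = 16):
  feathered-shank pea-comb: 1488 × 9/16 = 837
  feathered-shank single-comb: 1488 × 3/16 = 279
  clean-shank pea-comb: 1488 × 3/16 = 279
  clean-shank single-comb: 1488 × 1/16 = 93

837, 279, 279, 93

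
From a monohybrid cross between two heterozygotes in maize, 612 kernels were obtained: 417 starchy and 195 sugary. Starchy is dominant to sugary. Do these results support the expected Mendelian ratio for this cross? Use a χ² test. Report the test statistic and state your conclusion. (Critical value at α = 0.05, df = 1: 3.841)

For a monohybrid cross between heterozygotes with complete dominance, the expected phenotypic ratio is 3:1.
Total ratio parts = 4. Expected numbers out of 612:
  starchy: 612 × 3/4 = 459
  sugary: 612 × 1/4 = 153
χ² = Σ (O − E)² / E
  starchy: (417 − 459)² / 459 = 3.8431
  sugary: (195 − 153)² / 153 = 11.5294
χ² = 3.8431 + 11.5294 = 15.3725 ≈ 15.373
Degrees of freedom = 2 − 1 = 1; critical value at α = 0.05 is 3.841.
Since 15.373 > 3.841, we reject the null hypothesis — the data do not fit the 3:1 ratio.

15.373; not consistent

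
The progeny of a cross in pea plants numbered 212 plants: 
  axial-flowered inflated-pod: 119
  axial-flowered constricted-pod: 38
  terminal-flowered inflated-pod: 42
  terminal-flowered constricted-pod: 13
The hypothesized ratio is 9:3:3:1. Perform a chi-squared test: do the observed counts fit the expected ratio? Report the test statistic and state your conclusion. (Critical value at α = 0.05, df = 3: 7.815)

0.210; consistent

Expected counts for N = 212 under a 9:3:3:1 ratio (total parts = 16):
  axial-flowered inflated-pod: 212 × 9/16 = 119.25
  axial-flowered constricted-pod: 212 × 3/16 = 39.75
  terminal-flowered inflated-pod: 212 × 3/16 = 39.75
  terminal-flowered constricted-pod: 212 × 1/16 = 13.25
χ² = Σ (O − E)² / E
  axial-flowered inflated-pod: (119 − 119.25)² / 119.25 = 0.0005
  axial-flowered constricted-pod: (38 − 39.75)² / 39.75 = 0.0770
  terminal-flowered inflated-pod: (42 − 39.75)² / 39.75 = 0.1274
  terminal-flowered constricted-pod: (13 − 13.25)² / 13.25 = 0.0047
χ² = 0.0005 + 0.0770 + 0.1274 + 0.0047 = 0.2096 ≈ 0.210
Degrees of freedom = 4 − 1 = 3; critical value at α = 0.05 is 7.815.
Since 0.210 < 7.815, we fail to reject the null hypothesis — the data are consistent with the 9:3:3:1 ratio.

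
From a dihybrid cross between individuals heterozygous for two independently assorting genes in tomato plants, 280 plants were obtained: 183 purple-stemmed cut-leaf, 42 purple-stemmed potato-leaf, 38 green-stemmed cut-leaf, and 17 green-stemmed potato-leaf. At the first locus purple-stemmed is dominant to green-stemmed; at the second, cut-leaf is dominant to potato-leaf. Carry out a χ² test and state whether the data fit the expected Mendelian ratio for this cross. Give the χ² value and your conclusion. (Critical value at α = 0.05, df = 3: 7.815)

10.248; not consistent

A dihybrid F₂ with independent assortment and complete dominance at both loci gives a 9:3:3:1 phenotypic ratio.
Expected counts for N = 280 under a 9:3:3:1 ratio (total parts = 16):
  purple-stemmed cut-leaf: 280 × 9/16 = 157.5
  purple-stemmed potato-leaf: 280 × 3/16 = 52.5
  green-stemmed cut-leaf: 280 × 3/16 = 52.5
  green-stemmed potato-leaf: 280 × 1/16 = 17.5
χ² = Σ (O − E)² / E
  purple-stemmed cut-leaf: (183 − 157.5)² / 157.5 = 4.1286
  purple-stemmed potato-leaf: (42 − 52.5)² / 52.5 = 2.1000
  green-stemmed cut-leaf: (38 − 52.5)² / 52.5 = 4.0048
  green-stemmed potato-leaf: (17 − 17.5)² / 17.5 = 0.0143
χ² = 4.1286 + 2.1000 + 4.0048 + 0.0143 = 10.2477 ≈ 10.248
Degrees of freedom = 4 − 1 = 3; critical value at α = 0.05 is 7.815.
Since 10.248 > 7.815, we reject the null hypothesis — the data do not fit the 9:3:3:1 ratio.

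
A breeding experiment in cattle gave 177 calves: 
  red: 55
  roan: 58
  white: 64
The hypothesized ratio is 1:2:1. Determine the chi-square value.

Expected counts for N = 177 under a 1:2:1 ratio (total parts = 4):
  red: 177 × 1/4 = 44.25
  roan: 177 × 2/4 = 88.5
  white: 177 × 1/4 = 44.25
χ² = Σ (O − E)² / E
  red: (55 − 44.25)² / 44.25 = 2.6116
  roan: (58 − 88.5)² / 88.5 = 10.5113
  white: (64 − 44.25)² / 44.25 = 8.8150
χ² = 2.6116 + 10.5113 + 8.8150 = 21.9379 ≈ 21.938

21.938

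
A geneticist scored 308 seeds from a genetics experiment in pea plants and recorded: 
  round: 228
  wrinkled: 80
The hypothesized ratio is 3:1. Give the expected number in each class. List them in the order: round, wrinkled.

231, 77

Total ratio parts = 4. Expected numbers out of 308:
  round: 308 × 3/4 = 231
  wrinkled: 308 × 1/4 = 77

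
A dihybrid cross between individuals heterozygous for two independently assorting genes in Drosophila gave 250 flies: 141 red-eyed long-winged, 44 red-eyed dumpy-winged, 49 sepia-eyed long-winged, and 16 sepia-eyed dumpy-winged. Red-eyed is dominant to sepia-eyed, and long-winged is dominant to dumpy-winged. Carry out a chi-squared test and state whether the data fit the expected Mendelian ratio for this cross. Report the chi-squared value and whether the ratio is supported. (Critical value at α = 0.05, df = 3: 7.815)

0.283; consistent

A dihybrid F₂ with independent assortment and complete dominance at both loci gives a 9:3:3:1 phenotypic ratio.
Total ratio parts = 16. Expected numbers out of 250:
  red-eyed long-winged: 250 × 9/16 = 140.625
  red-eyed dumpy-winged: 250 × 3/16 = 46.875
  sepia-eyed long-winged: 250 × 3/16 = 46.875
  sepia-eyed dumpy-winged: 250 × 1/16 = 15.625
χ² = Σ (O − E)² / E
  red-eyed long-winged: (141 − 140.625)² / 140.625 = 0.0010
  red-eyed dumpy-winged: (44 − 46.875)² / 46.875 = 0.1763
  sepia-eyed long-winged: (49 − 46.875)² / 46.875 = 0.0963
  sepia-eyed dumpy-winged: (16 − 15.625)² / 15.625 = 0.0090
χ² = 0.0010 + 0.1763 + 0.0963 + 0.0090 = 0.2826 ≈ 0.283
Degrees of freedom = 4 − 1 = 3; critical value at α = 0.05 is 7.815.
Since 0.283 < 7.815, we fail to reject the null hypothesis — the data are consistent with the 9:3:3:1 ratio.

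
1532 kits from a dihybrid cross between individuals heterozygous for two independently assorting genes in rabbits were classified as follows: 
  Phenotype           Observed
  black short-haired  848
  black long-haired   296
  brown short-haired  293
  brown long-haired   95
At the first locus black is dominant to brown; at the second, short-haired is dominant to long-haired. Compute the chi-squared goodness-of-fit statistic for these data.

A dihybrid F₂ with independent assortment and complete dominance at both loci gives a 9:3:3:1 phenotypic ratio.
Expected counts for N = 1532 under a 9:3:3:1 ratio (total parts = 16):
  black short-haired: 1532 × 9/16 = 861.75
  black long-haired: 1532 × 3/16 = 287.25
  brown short-haired: 1532 × 3/16 = 287.25
  brown long-haired: 1532 × 1/16 = 95.75
χ² = Σ (O − E)² / E
  black short-haired: (848 − 861.75)² / 861.75 = 0.2194
  black long-haired: (296 − 287.25)² / 287.25 = 0.2665
  brown short-haired: (293 − 287.25)² / 287.25 = 0.1151
  brown long-haired: (95 − 95.75)² / 95.75 = 0.0059
χ² = 0.2194 + 0.2665 + 0.1151 + 0.0059 = 0.6069 ≈ 0.607

0.607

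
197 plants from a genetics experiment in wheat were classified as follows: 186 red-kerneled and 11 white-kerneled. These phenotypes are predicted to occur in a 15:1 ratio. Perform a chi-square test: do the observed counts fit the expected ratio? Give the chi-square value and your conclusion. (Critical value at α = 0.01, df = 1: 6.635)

0.149; consistent

The 15:1 ratio has 16 parts, so with N = 197 the expected counts are:
  red-kerneled: 197 × 15/16 = 184.6875
  white-kerneled: 197 × 1/16 = 12.3125
χ² = Σ (O − E)² / E
  red-kerneled: (186 − 184.6875)² / 184.6875 = 0.0093
  white-kerneled: (11 − 12.3125)² / 12.3125 = 0.1399
χ² = 0.0093 + 0.1399 = 0.1492 ≈ 0.149
Degrees of freedom = 2 − 1 = 1; critical value at α = 0.01 is 6.635.
Since 0.149 < 6.635, we fail to reject the null hypothesis — the data are consistent with the 15:1 ratio.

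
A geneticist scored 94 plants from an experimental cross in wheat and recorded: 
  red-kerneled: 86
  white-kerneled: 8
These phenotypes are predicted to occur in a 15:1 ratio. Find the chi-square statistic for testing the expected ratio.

0.820

Total ratio parts = 16. Expected numbers out of 94:
  red-kerneled: 94 × 15/16 = 88.125
  white-kerneled: 94 × 1/16 = 5.875
χ² = Σ (O − E)² / E
  red-kerneled: (86 − 88.125)² / 88.125 = 0.0512
  white-kerneled: (8 − 5.875)² / 5.875 = 0.7686
χ² = 0.0512 + 0.7686 = 0.8198 ≈ 0.820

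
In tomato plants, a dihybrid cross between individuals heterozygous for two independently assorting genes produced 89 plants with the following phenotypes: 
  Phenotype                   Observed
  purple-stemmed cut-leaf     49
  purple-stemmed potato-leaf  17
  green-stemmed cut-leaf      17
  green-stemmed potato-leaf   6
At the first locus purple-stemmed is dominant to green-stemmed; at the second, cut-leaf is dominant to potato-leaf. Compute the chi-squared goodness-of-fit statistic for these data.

A dihybrid F₂ with independent assortment and complete dominance at both loci gives a 9:3:3:1 phenotypic ratio.
Expected counts for N = 89 under a 9:3:3:1 ratio (total parts = 16):
  purple-stemmed cut-leaf: 89 × 9/16 = 50.0625
  purple-stemmed potato-leaf: 89 × 3/16 = 16.6875
  green-stemmed cut-leaf: 89 × 3/16 = 16.6875
  green-stemmed potato-leaf: 89 × 1/16 = 5.5625
χ² = Σ (O − E)² / E
  purple-stemmed cut-leaf: (49 − 50.0625)² / 50.0625 = 0.0225
  purple-stemmed potato-leaf: (17 − 16.6875)² / 16.6875 = 0.0059
  green-stemmed cut-leaf: (17 − 16.6875)² / 16.6875 = 0.0059
  green-stemmed potato-leaf: (6 − 5.5625)² / 5.5625 = 0.0344
χ² = 0.0225 + 0.0059 + 0.0059 + 0.0344 = 0.0687 ≈ 0.069

0.069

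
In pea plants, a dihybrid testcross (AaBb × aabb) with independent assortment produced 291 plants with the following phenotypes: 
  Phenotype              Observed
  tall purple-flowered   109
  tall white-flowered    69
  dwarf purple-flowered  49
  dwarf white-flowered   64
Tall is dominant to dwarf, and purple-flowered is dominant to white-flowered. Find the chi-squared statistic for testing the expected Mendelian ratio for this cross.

A dihybrid testcross with independent assortment gives a 1:1:1:1 ratio.
Expected counts for N = 291 under a 1:1:1:1 ratio (total parts = 4):
  tall purple-flowered: 291 × 1/4 = 72.75
  tall white-flowered: 291 × 1/4 = 72.75
  dwarf purple-flowered: 291 × 1/4 = 72.75
  dwarf white-flowered: 291 × 1/4 = 72.75
χ² = Σ (O − E)² / E
  tall purple-flowered: (109 − 72.75)² / 72.75 = 18.0627
  tall white-flowered: (69 − 72.75)² / 72.75 = 0.1933
  dwarf purple-flowered: (49 − 72.75)² / 72.75 = 7.7534
  dwarf white-flowered: (64 − 72.75)² / 72.75 = 1.0524
χ² = 18.0627 + 0.1933 + 7.7534 + 1.0524 = 27.0618 ≈ 27.062

27.062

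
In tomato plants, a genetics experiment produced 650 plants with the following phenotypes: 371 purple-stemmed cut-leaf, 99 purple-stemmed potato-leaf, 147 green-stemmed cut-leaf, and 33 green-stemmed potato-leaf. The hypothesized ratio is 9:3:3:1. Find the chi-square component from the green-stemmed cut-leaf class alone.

Expected counts for N = 650 under a 9:3:3:1 ratio (total parts = 16):
  purple-stemmed cut-leaf: 650 × 9/16 = 365.625
  purple-stemmed potato-leaf: 650 × 3/16 = 121.875
  green-stemmed cut-leaf: 650 × 3/16 = 121.875
  green-stemmed potato-leaf: 650 × 1/16 = 40.625
Contribution of green-stemmed cut-leaf: (147 − 121.875)² / 121.875 = 5.1796

5.180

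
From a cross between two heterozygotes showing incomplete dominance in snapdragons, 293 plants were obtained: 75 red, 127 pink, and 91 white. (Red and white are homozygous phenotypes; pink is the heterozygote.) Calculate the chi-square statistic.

6.939

With incomplete dominance, a heterozygote × heterozygote cross gives a 1:2:1 phenotypic ratio.
Expected counts for N = 293 under a 1:2:1 ratio (total parts = 4):
  red: 293 × 1/4 = 73.25
  pink: 293 × 2/4 = 146.5
  white: 293 × 1/4 = 73.25
χ² = Σ (O − E)² / E
  red: (75 − 73.25)² / 73.25 = 0.0418
  pink: (127 − 146.5)² / 146.5 = 2.5956
  white: (91 − 73.25)² / 73.25 = 4.3012
χ² = 0.0418 + 2.5956 + 4.3012 = 6.9386 ≈ 6.939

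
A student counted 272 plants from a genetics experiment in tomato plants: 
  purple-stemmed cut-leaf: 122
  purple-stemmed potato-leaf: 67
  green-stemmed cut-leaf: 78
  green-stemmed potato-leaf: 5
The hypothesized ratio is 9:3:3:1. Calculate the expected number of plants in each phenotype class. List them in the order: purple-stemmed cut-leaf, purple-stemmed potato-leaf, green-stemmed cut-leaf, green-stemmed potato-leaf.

153, 51, 51, 17

Under the 9:3:3:1 hypothesis (Σ ratio = 16, N = 272):
  purple-stemmed cut-leaf: 272 × 9/16 = 153
  purple-stemmed potato-leaf: 272 × 3/16 = 51
  green-stemmed cut-leaf: 272 × 3/16 = 51
  green-stemmed potato-leaf: 272 × 1/16 = 17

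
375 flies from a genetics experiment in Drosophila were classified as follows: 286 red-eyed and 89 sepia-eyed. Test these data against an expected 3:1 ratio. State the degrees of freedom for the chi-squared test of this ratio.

1

A goodness-of-fit test with 2 phenotype classes has df = 2 − 1 = 1.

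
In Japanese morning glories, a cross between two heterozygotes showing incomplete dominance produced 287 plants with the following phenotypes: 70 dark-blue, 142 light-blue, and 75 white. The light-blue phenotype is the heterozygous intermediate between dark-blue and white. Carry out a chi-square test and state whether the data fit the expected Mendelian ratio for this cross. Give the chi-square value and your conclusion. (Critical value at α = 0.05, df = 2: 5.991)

0.206; consistent

With incomplete dominance, a heterozygote × heterozygote cross gives a 1:2:1 phenotypic ratio.
Total ratio parts = 4. Expected numbers out of 287:
  dark-blue: 287 × 1/4 = 71.75
  light-blue: 287 × 2/4 = 143.5
  white: 287 × 1/4 = 71.75
χ² = Σ (O − E)² / E
  dark-blue: (70 − 71.75)² / 71.75 = 0.0427
  light-blue: (142 − 143.5)² / 143.5 = 0.0157
  white: (75 − 71.75)² / 71.75 = 0.1472
χ² = 0.0427 + 0.0157 + 0.1472 = 0.2056 ≈ 0.206
Degrees of freedom = 3 − 1 = 2; critical value at α = 0.05 is 5.991.
Since 0.206 < 5.991, we fail to reject the null hypothesis — the data are consistent with the 1:2:1 ratio.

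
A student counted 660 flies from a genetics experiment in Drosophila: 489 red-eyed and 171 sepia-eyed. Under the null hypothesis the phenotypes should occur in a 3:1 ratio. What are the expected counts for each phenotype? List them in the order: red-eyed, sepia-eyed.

The 3:1 ratio has 4 parts, so with N = 660 the expected counts are:
  red-eyed: 660 × 3/4 = 495
  sepia-eyed: 660 × 1/4 = 165

495, 165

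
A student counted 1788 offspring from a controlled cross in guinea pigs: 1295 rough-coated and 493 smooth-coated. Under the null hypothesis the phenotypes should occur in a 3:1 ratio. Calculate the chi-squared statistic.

6.312

The 3:1 ratio has 4 parts, so with N = 1788 the expected counts are:
  rough-coated: 1788 × 3/4 = 1341
  smooth-coated: 1788 × 1/4 = 447
χ² = Σ (O − E)² / E
  rough-coated: (1295 − 1341)² / 1341 = 1.5779
  smooth-coated: (493 − 447)² / 447 = 4.7338
χ² = 1.5779 + 4.7338 = 6.3117 ≈ 6.312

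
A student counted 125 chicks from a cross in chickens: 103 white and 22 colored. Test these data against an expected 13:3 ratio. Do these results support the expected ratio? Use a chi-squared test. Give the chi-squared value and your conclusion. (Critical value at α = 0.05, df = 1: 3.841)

The 13:3 ratio has 16 parts, so with N = 125 the expected counts are:
  white: 125 × 13/16 = 101.5625
  colored: 125 × 3/16 = 23.4375
χ² = Σ (O − E)² / E
  white: (103 − 101.5625)² / 101.5625 = 0.0203
  colored: (22 − 23.4375)² / 23.4375 = 0.0882
χ² = 0.0203 + 0.0882 = 0.1085 ≈ 0.109
Degrees of freedom = 2 − 1 = 1; critical value at α = 0.05 is 3.841.
Since 0.109 < 3.841, we fail to reject the null hypothesis — the data are consistent with the 13:3 ratio.

0.109; consistent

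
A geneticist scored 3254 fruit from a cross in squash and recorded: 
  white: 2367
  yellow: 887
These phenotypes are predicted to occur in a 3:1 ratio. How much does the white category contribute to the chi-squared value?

The 3:1 ratio has 4 parts, so with N = 3254 the expected counts are:
  white: 3254 × 3/4 = 2440.5
  yellow: 3254 × 1/4 = 813.5
Contribution of white: (2367 − 2440.5)² / 2440.5 = 2.2136

2.214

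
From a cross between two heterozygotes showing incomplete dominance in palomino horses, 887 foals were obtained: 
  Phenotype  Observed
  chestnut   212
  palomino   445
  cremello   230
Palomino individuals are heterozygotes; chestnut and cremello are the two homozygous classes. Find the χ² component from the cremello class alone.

With incomplete dominance, a heterozygote × heterozygote cross gives a 1:2:1 phenotypic ratio.
Under the 1:2:1 hypothesis (Σ ratio = 4, N = 887):
  chestnut: 887 × 1/4 = 221.75
  palomino: 887 × 2/4 = 443.5
  cremello: 887 × 1/4 = 221.75
Contribution of cremello: (230 − 221.75)² / 221.75 = 0.3069

0.307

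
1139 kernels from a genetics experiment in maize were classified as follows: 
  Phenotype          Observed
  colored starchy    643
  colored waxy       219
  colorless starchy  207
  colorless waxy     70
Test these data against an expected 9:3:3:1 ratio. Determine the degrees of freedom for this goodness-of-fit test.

3

A goodness-of-fit test with 4 phenotype classes has df = 4 − 1 = 3.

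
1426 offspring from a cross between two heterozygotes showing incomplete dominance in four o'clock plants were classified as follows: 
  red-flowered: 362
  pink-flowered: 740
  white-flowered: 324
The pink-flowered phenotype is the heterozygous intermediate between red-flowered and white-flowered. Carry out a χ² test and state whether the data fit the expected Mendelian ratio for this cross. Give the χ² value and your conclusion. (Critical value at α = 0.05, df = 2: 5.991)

With incomplete dominance, a heterozygote × heterozygote cross gives a 1:2:1 phenotypic ratio.
The 1:2:1 ratio has 4 parts, so with N = 1426 the expected counts are:
  red-flowered: 1426 × 1/4 = 356.5
  pink-flowered: 1426 × 2/4 = 713
  white-flowered: 1426 × 1/4 = 356.5
χ² = Σ (O − E)² / E
  red-flowered: (362 − 356.5)² / 356.5 = 0.0849
  pink-flowered: (740 − 713)² / 713 = 1.0224
  white-flowered: (324 − 356.5)² / 356.5 = 2.9628
χ² = 0.0849 + 1.0224 + 2.9628 = 4.0701 ≈ 4.070
Degrees of freedom = 3 − 1 = 2; critical value at α = 0.05 is 5.991.
Since 4.070 < 5.991, we fail to reject the null hypothesis — the data are consistent with the 1:2:1 ratio.

4.070; consistent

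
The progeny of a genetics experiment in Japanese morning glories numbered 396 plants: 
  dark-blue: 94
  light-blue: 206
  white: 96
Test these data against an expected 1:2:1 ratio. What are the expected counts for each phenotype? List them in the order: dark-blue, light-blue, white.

Under the 1:2:1 hypothesis (Σ ratio = 4, N = 396):
  dark-blue: 396 × 1/4 = 99
  light-blue: 396 × 2/4 = 198
  white: 396 × 1/4 = 99

99, 198, 99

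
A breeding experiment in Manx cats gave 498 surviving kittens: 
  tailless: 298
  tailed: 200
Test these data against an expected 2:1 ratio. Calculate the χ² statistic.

Expected counts for N = 498 under a 2:1 ratio (total parts = 3):
  tailless: 498 × 2/3 = 332
  tailed: 498 × 1/3 = 166
χ² = Σ (O − E)² / E
  tailless: (298 − 332)² / 332 = 3.4819
  tailed: (200 − 166)² / 166 = 6.9639
χ² = 3.4819 + 6.9639 = 10.4458 ≈ 10.446

10.446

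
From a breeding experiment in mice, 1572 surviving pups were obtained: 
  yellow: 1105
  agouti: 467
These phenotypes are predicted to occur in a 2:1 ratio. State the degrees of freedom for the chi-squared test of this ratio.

1

A goodness-of-fit test with 2 phenotype classes has df = 2 − 1 = 1.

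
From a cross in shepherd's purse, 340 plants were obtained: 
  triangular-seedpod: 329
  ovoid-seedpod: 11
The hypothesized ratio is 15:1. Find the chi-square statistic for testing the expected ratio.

Under the 15:1 hypothesis (Σ ratio = 16, N = 340):
  triangular-seedpod: 340 × 15/16 = 318.75
  ovoid-seedpod: 340 × 1/16 = 21.25
χ² = Σ (O − E)² / E
  triangular-seedpod: (329 − 318.75)² / 318.75 = 0.3296
  ovoid-seedpod: (11 − 21.25)² / 21.25 = 4.9441
χ² = 0.3296 + 4.9441 = 5.2737 ≈ 5.274

5.274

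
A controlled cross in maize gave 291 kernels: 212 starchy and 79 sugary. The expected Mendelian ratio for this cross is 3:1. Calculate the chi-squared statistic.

Under the 3:1 hypothesis (Σ ratio = 4, N = 291):
  starchy: 291 × 3/4 = 218.25
  sugary: 291 × 1/4 = 72.75
χ² = Σ (O − E)² / E
  starchy: (212 − 218.25)² / 218.25 = 0.1790
  sugary: (79 − 72.75)² / 72.75 = 0.5369
χ² = 0.1790 + 0.5369 = 0.7159 ≈ 0.716

0.716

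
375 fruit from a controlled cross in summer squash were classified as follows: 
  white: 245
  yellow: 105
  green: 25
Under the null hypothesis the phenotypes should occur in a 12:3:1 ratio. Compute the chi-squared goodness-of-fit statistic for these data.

The 12:3:1 ratio has 16 parts, so with N = 375 the expected counts are:
  white: 375 × 12/16 = 281.25
  yellow: 375 × 3/16 = 70.3125
  green: 375 × 1/16 = 23.4375
χ² = Σ (O − E)² / E
  white: (245 − 281.25)² / 281.25 = 4.6722
  yellow: (105 − 70.3125)² / 70.3125 = 17.1125
  green: (25 − 23.4375)² / 23.4375 = 0.1042
χ² = 4.6722 + 17.1125 + 0.1042 = 21.8889 ≈ 21.889

21.889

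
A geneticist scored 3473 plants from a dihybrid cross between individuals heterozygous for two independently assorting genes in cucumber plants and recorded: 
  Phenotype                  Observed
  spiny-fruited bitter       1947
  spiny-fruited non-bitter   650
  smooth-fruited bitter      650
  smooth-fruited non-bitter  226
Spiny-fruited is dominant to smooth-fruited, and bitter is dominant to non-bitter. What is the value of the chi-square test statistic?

0.394

A dihybrid F₂ with independent assortment and complete dominance at both loci gives a 9:3:3:1 phenotypic ratio.
Under the 9:3:3:1 hypothesis (Σ ratio = 16, N = 3473):
  spiny-fruited bitter: 3473 × 9/16 = 1953.5625
  spiny-fruited non-bitter: 3473 × 3/16 = 651.1875
  smooth-fruited bitter: 3473 × 3/16 = 651.1875
  smooth-fruited non-bitter: 3473 × 1/16 = 217.0625
χ² = Σ (O − E)² / E
  spiny-fruited bitter: (1947 − 1953.5625)² / 1953.5625 = 0.0220
  spiny-fruited non-bitter: (650 − 651.1875)² / 651.1875 = 0.0022
  smooth-fruited bitter: (650 − 651.1875)² / 651.1875 = 0.0022
  smooth-fruited non-bitter: (226 − 217.0625)² / 217.0625 = 0.3680
χ² = 0.0220 + 0.0022 + 0.0022 + 0.3680 = 0.3944 ≈ 0.394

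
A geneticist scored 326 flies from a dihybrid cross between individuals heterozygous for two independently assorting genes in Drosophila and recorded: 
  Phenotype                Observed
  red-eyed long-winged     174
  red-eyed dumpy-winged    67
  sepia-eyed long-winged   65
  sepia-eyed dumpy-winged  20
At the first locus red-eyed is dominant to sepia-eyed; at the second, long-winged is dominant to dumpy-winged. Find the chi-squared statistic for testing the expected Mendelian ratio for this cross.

1.297

A dihybrid F₂ with independent assortment and complete dominance at both loci gives a 9:3:3:1 phenotypic ratio.
Total ratio parts = 16. Expected numbers out of 326:
  red-eyed long-winged: 326 × 9/16 = 183.375
  red-eyed dumpy-winged: 326 × 3/16 = 61.125
  sepia-eyed long-winged: 326 × 3/16 = 61.125
  sepia-eyed dumpy-winged: 326 × 1/16 = 20.375
χ² = Σ (O − E)² / E
  red-eyed long-winged: (174 − 183.375)² / 183.375 = 0.4793
  red-eyed dumpy-winged: (67 − 61.125)² / 61.125 = 0.5647
  sepia-eyed long-winged: (65 − 61.125)² / 61.125 = 0.2457
  sepia-eyed dumpy-winged: (20 − 20.375)² / 20.375 = 0.0069
χ² = 0.4793 + 0.5647 + 0.2457 + 0.0069 = 1.2966 ≈ 1.297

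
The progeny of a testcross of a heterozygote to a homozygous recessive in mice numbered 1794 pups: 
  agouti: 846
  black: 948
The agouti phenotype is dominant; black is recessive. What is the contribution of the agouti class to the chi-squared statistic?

A testcross of a heterozygote (Aa × aa) gives a 1:1 phenotypic ratio.
Total ratio parts = 2. Expected numbers out of 1794:
  agouti: 1794 × 1/2 = 897
  black: 1794 × 1/2 = 897
Contribution of agouti: (846 − 897)² / 897 = 2.8997

2.900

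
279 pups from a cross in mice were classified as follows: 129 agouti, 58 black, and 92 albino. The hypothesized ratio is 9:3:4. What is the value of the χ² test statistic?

12.689

Total ratio parts = 16. Expected numbers out of 279:
  agouti: 279 × 9/16 = 156.9375
  black: 279 × 3/16 = 52.3125
  albino: 279 × 4/16 = 69.75
χ² = Σ (O − E)² / E
  agouti: (129 − 156.9375)² / 156.9375 = 4.9733
  black: (58 − 52.3125)² / 52.3125 = 0.6184
  albino: (92 − 69.75)² / 69.75 = 7.0977
χ² = 4.9733 + 0.6184 + 7.0977 = 12.6894 ≈ 12.689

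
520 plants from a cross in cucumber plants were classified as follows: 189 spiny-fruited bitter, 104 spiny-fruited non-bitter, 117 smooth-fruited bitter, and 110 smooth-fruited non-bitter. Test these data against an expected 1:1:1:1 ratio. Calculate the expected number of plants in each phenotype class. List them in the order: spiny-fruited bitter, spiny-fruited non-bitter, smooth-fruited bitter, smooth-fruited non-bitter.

130, 130, 130, 130

Expected counts for N = 520 under a 1:1:1:1 ratio (total parts = 4):
  spiny-fruited bitter: 520 × 1/4 = 130
  spiny-fruited non-bitter: 520 × 1/4 = 130
  smooth-fruited bitter: 520 × 1/4 = 130
  smooth-fruited non-bitter: 520 × 1/4 = 130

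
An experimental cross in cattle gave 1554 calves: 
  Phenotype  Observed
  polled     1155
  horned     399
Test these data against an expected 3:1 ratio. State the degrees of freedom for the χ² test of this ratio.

A goodness-of-fit test with 2 phenotype classes has df = 2 − 1 = 1.

1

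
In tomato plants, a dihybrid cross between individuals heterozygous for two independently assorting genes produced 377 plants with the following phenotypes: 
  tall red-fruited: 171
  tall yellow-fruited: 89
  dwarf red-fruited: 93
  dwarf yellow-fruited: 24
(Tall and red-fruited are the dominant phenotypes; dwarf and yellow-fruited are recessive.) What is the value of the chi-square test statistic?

A dihybrid F₂ with independent assortment and complete dominance at both loci gives a 9:3:3:1 phenotypic ratio.
Total ratio parts = 16. Expected numbers out of 377:
  tall red-fruited: 377 × 9/16 = 212.0625
  tall yellow-fruited: 377 × 3/16 = 70.6875
  dwarf red-fruited: 377 × 3/16 = 70.6875
  dwarf yellow-fruited: 377 × 1/16 = 23.5625
χ² = Σ (O − E)² / E
  tall red-fruited: (171 − 212.0625)² / 212.0625 = 7.9511
  tall yellow-fruited: (89 − 70.6875)² / 70.6875 = 4.7441
  dwarf red-fruited: (93 − 70.6875)² / 70.6875 = 7.0429
  dwarf yellow-fruited: (24 − 23.5625)² / 23.5625 = 0.0081
χ² = 7.9511 + 4.7441 + 7.0429 + 0.0081 = 19.7462 ≈ 19.746

19.746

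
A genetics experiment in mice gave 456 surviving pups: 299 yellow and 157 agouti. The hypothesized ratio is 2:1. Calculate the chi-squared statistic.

Total ratio parts = 3. Expected numbers out of 456:
  yellow: 456 × 2/3 = 304
  agouti: 456 × 1/3 = 152
χ² = Σ (O − E)² / E
  yellow: (299 − 304)² / 304 = 0.0822
  agouti: (157 − 152)² / 152 = 0.1645
χ² = 0.0822 + 0.1645 = 0.2467 ≈ 0.247

0.247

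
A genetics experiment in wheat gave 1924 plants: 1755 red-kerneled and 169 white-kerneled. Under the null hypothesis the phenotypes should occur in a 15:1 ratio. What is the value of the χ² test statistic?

21.081

Total ratio parts = 16. Expected numbers out of 1924:
  red-kerneled: 1924 × 15/16 = 1803.75
  white-kerneled: 1924 × 1/16 = 120.25
χ² = Σ (O − E)² / E
  red-kerneled: (1755 − 1803.75)² / 1803.75 = 1.3176
  white-kerneled: (169 − 120.25)² / 120.25 = 19.7635
χ² = 1.3176 + 19.7635 = 21.0811 ≈ 21.081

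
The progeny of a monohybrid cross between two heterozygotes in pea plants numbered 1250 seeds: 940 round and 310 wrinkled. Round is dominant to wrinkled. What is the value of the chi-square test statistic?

For a monohybrid cross between heterozygotes with complete dominance, the expected phenotypic ratio is 3:1.
Under the 3:1 hypothesis (Σ ratio = 4, N = 1250):
  round: 1250 × 3/4 = 937.5
  wrinkled: 1250 × 1/4 = 312.5
χ² = Σ (O − E)² / E
  round: (940 − 937.5)² / 937.5 = 0.0067
  wrinkled: (310 − 312.5)² / 312.5 = 0.0200
χ² = 0.0067 + 0.0200 = 0.0267 ≈ 0.027

0.027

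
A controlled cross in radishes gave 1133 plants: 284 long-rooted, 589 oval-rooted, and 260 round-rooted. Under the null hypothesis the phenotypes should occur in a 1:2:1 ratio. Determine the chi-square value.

2.804

Expected counts for N = 1133 under a 1:2:1 ratio (total parts = 4):
  long-rooted: 1133 × 1/4 = 283.25
  oval-rooted: 1133 × 2/4 = 566.5
  round-rooted: 1133 × 1/4 = 283.25
χ² = Σ (O − E)² / E
  long-rooted: (284 − 283.25)² / 283.25 = 0.0020
  oval-rooted: (589 − 566.5)² / 566.5 = 0.8936
  round-rooted: (260 − 283.25)² / 283.25 = 1.9084
χ² = 0.0020 + 0.8936 + 1.9084 = 2.804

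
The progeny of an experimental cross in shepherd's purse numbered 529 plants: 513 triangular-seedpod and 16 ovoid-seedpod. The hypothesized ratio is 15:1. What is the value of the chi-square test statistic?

9.392

The 15:1 ratio has 16 parts, so with N = 529 the expected counts are:
  triangular-seedpod: 529 × 15/16 = 495.9375
  ovoid-seedpod: 529 × 1/16 = 33.0625
χ² = Σ (O − E)² / E
  triangular-seedpod: (513 − 495.9375)² / 495.9375 = 0.5870
  ovoid-seedpod: (16 − 33.0625)² / 33.0625 = 8.8054
χ² = 0.5870 + 8.8054 = 9.3924 ≈ 9.392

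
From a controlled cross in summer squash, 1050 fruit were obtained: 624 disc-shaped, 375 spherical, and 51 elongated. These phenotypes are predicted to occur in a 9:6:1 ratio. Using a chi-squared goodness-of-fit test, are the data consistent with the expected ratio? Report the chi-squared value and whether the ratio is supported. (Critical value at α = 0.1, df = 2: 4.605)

Under the 9:6:1 hypothesis (Σ ratio = 16, N = 1050):
  disc-shaped: 1050 × 9/16 = 590.625
  spherical: 1050 × 6/16 = 393.75
  elongated: 1050 × 1/16 = 65.625
χ² = Σ (O − E)² / E
  disc-shaped: (624 − 590.625)² / 590.625 = 1.8860
  spherical: (375 − 393.75)² / 393.75 = 0.8929
  elongated: (51 − 65.625)² / 65.625 = 3.2593
χ² = 1.8860 + 0.8929 + 3.2593 = 6.0382 ≈ 6.038
Degrees of freedom = 3 − 1 = 2; critical value at α = 0.1 is 4.605.
Since 6.038 > 4.605, we reject the null hypothesis — the data do not fit the 9:6:1 ratio.

6.038; not consistent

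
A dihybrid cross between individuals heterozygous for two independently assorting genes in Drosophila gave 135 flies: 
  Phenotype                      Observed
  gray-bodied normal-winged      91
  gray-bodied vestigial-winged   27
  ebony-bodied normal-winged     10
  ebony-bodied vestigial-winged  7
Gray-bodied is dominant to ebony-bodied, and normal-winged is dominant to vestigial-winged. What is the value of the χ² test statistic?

12.608

A dihybrid F₂ with independent assortment and complete dominance at both loci gives a 9:3:3:1 phenotypic ratio.
Total ratio parts = 16. Expected numbers out of 135:
  gray-bodied normal-winged: 135 × 9/16 = 75.9375
  gray-bodied vestigial-winged: 135 × 3/16 = 25.3125
  ebony-bodied normal-winged: 135 × 3/16 = 25.3125
  ebony-bodied vestigial-winged: 135 × 1/16 = 8.4375
χ² = Σ (O − E)² / E
  gray-bodied normal-winged: (91 − 75.9375)² / 75.9375 = 2.9877
  gray-bodied vestigial-winged: (27 − 25.3125)² / 25.3125 = 0.1125
  ebony-bodied normal-winged: (10 − 25.3125)² / 25.3125 = 9.2631
  ebony-bodied vestigial-winged: (7 − 8.4375)² / 8.4375 = 0.2449
χ² = 2.9877 + 0.1125 + 9.2631 + 0.2449 = 12.6082 ≈ 12.608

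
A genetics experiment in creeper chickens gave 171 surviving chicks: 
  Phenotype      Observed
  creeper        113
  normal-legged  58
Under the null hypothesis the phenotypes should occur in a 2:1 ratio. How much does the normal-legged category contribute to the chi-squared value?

Total ratio parts = 3. Expected numbers out of 171:
  creeper: 171 × 2/3 = 114
  normal-legged: 171 × 1/3 = 57
Contribution of normal-legged: (58 − 57)² / 57 = 0.0175

0.018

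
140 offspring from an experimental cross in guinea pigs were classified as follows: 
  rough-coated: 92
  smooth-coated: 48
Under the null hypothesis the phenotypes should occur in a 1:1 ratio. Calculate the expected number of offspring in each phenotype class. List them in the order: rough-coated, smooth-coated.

Under the 1:1 hypothesis (Σ ratio = 2, N = 140):
  rough-coated: 140 × 1/2 = 70
  smooth-coated: 140 × 1/2 = 70

70, 70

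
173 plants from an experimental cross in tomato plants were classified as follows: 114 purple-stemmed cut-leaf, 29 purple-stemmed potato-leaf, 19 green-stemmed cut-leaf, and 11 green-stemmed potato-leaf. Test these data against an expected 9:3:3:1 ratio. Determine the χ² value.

8.796

Under the 9:3:3:1 hypothesis (Σ ratio = 16, N = 173):
  purple-stemmed cut-leaf: 173 × 9/16 = 97.3125
  purple-stemmed potato-leaf: 173 × 3/16 = 32.4375
  green-stemmed cut-leaf: 173 × 3/16 = 32.4375
  green-stemmed potato-leaf: 173 × 1/16 = 10.8125
χ² = Σ (O − E)² / E
  purple-stemmed cut-leaf: (114 − 97.3125)² / 97.3125 = 2.8616
  purple-stemmed potato-leaf: (29 − 32.4375)² / 32.4375 = 0.3643
  green-stemmed cut-leaf: (19 − 32.4375)² / 32.4375 = 5.5666
  green-stemmed potato-leaf: (11 − 10.8125)² / 10.8125 = 0.0033
χ² = 2.8616 + 0.3643 + 5.5666 + 0.0033 = 8.7958 ≈ 8.796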